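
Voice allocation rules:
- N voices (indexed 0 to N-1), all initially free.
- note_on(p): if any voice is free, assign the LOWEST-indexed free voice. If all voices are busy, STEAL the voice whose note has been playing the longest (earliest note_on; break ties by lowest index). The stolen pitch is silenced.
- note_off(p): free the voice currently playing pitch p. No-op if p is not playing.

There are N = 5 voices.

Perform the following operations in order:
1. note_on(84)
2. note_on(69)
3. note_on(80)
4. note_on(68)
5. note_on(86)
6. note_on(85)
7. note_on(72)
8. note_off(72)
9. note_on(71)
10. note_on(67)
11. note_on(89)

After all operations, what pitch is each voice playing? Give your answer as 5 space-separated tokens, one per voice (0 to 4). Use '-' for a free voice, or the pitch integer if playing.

Answer: 85 71 67 89 86

Derivation:
Op 1: note_on(84): voice 0 is free -> assigned | voices=[84 - - - -]
Op 2: note_on(69): voice 1 is free -> assigned | voices=[84 69 - - -]
Op 3: note_on(80): voice 2 is free -> assigned | voices=[84 69 80 - -]
Op 4: note_on(68): voice 3 is free -> assigned | voices=[84 69 80 68 -]
Op 5: note_on(86): voice 4 is free -> assigned | voices=[84 69 80 68 86]
Op 6: note_on(85): all voices busy, STEAL voice 0 (pitch 84, oldest) -> assign | voices=[85 69 80 68 86]
Op 7: note_on(72): all voices busy, STEAL voice 1 (pitch 69, oldest) -> assign | voices=[85 72 80 68 86]
Op 8: note_off(72): free voice 1 | voices=[85 - 80 68 86]
Op 9: note_on(71): voice 1 is free -> assigned | voices=[85 71 80 68 86]
Op 10: note_on(67): all voices busy, STEAL voice 2 (pitch 80, oldest) -> assign | voices=[85 71 67 68 86]
Op 11: note_on(89): all voices busy, STEAL voice 3 (pitch 68, oldest) -> assign | voices=[85 71 67 89 86]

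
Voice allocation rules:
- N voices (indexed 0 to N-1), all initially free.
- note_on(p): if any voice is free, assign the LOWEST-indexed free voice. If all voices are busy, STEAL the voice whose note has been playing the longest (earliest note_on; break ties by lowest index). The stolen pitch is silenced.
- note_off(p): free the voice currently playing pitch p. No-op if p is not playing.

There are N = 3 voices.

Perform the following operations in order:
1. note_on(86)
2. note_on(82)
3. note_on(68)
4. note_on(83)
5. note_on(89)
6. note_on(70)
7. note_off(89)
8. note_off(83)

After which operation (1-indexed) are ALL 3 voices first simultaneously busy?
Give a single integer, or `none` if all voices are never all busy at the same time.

Answer: 3

Derivation:
Op 1: note_on(86): voice 0 is free -> assigned | voices=[86 - -]
Op 2: note_on(82): voice 1 is free -> assigned | voices=[86 82 -]
Op 3: note_on(68): voice 2 is free -> assigned | voices=[86 82 68]
Op 4: note_on(83): all voices busy, STEAL voice 0 (pitch 86, oldest) -> assign | voices=[83 82 68]
Op 5: note_on(89): all voices busy, STEAL voice 1 (pitch 82, oldest) -> assign | voices=[83 89 68]
Op 6: note_on(70): all voices busy, STEAL voice 2 (pitch 68, oldest) -> assign | voices=[83 89 70]
Op 7: note_off(89): free voice 1 | voices=[83 - 70]
Op 8: note_off(83): free voice 0 | voices=[- - 70]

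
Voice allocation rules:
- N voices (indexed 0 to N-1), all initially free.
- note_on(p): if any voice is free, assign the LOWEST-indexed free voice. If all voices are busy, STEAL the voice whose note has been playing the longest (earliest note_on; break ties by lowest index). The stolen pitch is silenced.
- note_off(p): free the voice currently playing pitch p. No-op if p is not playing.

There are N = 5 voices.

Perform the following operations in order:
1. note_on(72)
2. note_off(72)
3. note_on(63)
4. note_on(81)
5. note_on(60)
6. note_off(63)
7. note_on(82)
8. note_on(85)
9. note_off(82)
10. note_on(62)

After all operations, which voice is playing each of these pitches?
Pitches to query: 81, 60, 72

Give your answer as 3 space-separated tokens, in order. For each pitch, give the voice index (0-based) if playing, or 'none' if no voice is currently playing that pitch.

Op 1: note_on(72): voice 0 is free -> assigned | voices=[72 - - - -]
Op 2: note_off(72): free voice 0 | voices=[- - - - -]
Op 3: note_on(63): voice 0 is free -> assigned | voices=[63 - - - -]
Op 4: note_on(81): voice 1 is free -> assigned | voices=[63 81 - - -]
Op 5: note_on(60): voice 2 is free -> assigned | voices=[63 81 60 - -]
Op 6: note_off(63): free voice 0 | voices=[- 81 60 - -]
Op 7: note_on(82): voice 0 is free -> assigned | voices=[82 81 60 - -]
Op 8: note_on(85): voice 3 is free -> assigned | voices=[82 81 60 85 -]
Op 9: note_off(82): free voice 0 | voices=[- 81 60 85 -]
Op 10: note_on(62): voice 0 is free -> assigned | voices=[62 81 60 85 -]

Answer: 1 2 none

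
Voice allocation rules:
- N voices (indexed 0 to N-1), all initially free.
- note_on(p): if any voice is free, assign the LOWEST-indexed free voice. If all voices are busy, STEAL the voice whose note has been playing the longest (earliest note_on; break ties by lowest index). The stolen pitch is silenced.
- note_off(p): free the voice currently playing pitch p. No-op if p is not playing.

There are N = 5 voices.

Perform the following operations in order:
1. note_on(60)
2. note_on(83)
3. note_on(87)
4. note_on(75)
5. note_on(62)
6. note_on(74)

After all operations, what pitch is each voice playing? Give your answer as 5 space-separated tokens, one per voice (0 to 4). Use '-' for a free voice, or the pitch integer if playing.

Op 1: note_on(60): voice 0 is free -> assigned | voices=[60 - - - -]
Op 2: note_on(83): voice 1 is free -> assigned | voices=[60 83 - - -]
Op 3: note_on(87): voice 2 is free -> assigned | voices=[60 83 87 - -]
Op 4: note_on(75): voice 3 is free -> assigned | voices=[60 83 87 75 -]
Op 5: note_on(62): voice 4 is free -> assigned | voices=[60 83 87 75 62]
Op 6: note_on(74): all voices busy, STEAL voice 0 (pitch 60, oldest) -> assign | voices=[74 83 87 75 62]

Answer: 74 83 87 75 62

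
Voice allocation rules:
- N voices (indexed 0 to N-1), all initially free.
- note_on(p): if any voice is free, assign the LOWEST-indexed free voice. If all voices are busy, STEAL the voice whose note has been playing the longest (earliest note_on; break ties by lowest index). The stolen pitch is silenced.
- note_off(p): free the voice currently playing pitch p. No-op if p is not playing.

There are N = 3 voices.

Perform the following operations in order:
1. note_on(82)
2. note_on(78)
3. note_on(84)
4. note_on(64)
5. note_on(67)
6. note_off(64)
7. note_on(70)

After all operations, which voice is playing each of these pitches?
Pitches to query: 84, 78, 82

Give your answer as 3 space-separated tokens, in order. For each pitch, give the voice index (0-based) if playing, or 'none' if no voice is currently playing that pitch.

Op 1: note_on(82): voice 0 is free -> assigned | voices=[82 - -]
Op 2: note_on(78): voice 1 is free -> assigned | voices=[82 78 -]
Op 3: note_on(84): voice 2 is free -> assigned | voices=[82 78 84]
Op 4: note_on(64): all voices busy, STEAL voice 0 (pitch 82, oldest) -> assign | voices=[64 78 84]
Op 5: note_on(67): all voices busy, STEAL voice 1 (pitch 78, oldest) -> assign | voices=[64 67 84]
Op 6: note_off(64): free voice 0 | voices=[- 67 84]
Op 7: note_on(70): voice 0 is free -> assigned | voices=[70 67 84]

Answer: 2 none none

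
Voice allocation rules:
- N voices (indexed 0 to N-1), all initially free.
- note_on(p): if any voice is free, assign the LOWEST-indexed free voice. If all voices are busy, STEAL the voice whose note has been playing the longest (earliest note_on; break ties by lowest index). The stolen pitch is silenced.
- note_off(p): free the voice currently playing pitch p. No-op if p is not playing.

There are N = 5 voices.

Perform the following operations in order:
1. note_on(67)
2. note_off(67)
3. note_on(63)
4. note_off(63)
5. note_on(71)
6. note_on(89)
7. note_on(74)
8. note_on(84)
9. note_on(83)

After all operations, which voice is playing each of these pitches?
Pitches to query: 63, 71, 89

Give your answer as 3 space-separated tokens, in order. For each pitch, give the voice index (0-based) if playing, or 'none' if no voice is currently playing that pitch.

Op 1: note_on(67): voice 0 is free -> assigned | voices=[67 - - - -]
Op 2: note_off(67): free voice 0 | voices=[- - - - -]
Op 3: note_on(63): voice 0 is free -> assigned | voices=[63 - - - -]
Op 4: note_off(63): free voice 0 | voices=[- - - - -]
Op 5: note_on(71): voice 0 is free -> assigned | voices=[71 - - - -]
Op 6: note_on(89): voice 1 is free -> assigned | voices=[71 89 - - -]
Op 7: note_on(74): voice 2 is free -> assigned | voices=[71 89 74 - -]
Op 8: note_on(84): voice 3 is free -> assigned | voices=[71 89 74 84 -]
Op 9: note_on(83): voice 4 is free -> assigned | voices=[71 89 74 84 83]

Answer: none 0 1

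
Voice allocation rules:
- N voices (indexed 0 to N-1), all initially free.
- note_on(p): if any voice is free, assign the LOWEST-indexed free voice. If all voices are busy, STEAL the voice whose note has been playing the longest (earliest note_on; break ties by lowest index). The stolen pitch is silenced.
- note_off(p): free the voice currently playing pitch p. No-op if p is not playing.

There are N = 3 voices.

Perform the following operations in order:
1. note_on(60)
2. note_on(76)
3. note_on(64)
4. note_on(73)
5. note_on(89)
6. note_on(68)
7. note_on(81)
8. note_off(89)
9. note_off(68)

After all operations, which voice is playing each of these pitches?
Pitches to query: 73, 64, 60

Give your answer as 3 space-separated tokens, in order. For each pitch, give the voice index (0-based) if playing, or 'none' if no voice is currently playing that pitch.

Answer: none none none

Derivation:
Op 1: note_on(60): voice 0 is free -> assigned | voices=[60 - -]
Op 2: note_on(76): voice 1 is free -> assigned | voices=[60 76 -]
Op 3: note_on(64): voice 2 is free -> assigned | voices=[60 76 64]
Op 4: note_on(73): all voices busy, STEAL voice 0 (pitch 60, oldest) -> assign | voices=[73 76 64]
Op 5: note_on(89): all voices busy, STEAL voice 1 (pitch 76, oldest) -> assign | voices=[73 89 64]
Op 6: note_on(68): all voices busy, STEAL voice 2 (pitch 64, oldest) -> assign | voices=[73 89 68]
Op 7: note_on(81): all voices busy, STEAL voice 0 (pitch 73, oldest) -> assign | voices=[81 89 68]
Op 8: note_off(89): free voice 1 | voices=[81 - 68]
Op 9: note_off(68): free voice 2 | voices=[81 - -]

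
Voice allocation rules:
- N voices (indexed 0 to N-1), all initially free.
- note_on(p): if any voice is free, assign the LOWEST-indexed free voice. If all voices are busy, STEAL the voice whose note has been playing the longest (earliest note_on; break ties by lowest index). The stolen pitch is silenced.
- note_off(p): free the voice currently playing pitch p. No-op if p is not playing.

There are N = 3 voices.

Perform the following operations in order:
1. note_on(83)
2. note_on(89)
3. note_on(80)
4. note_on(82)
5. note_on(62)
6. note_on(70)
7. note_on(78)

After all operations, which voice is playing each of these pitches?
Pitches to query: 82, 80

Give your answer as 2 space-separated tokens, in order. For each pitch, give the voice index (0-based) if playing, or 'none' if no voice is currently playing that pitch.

Answer: none none

Derivation:
Op 1: note_on(83): voice 0 is free -> assigned | voices=[83 - -]
Op 2: note_on(89): voice 1 is free -> assigned | voices=[83 89 -]
Op 3: note_on(80): voice 2 is free -> assigned | voices=[83 89 80]
Op 4: note_on(82): all voices busy, STEAL voice 0 (pitch 83, oldest) -> assign | voices=[82 89 80]
Op 5: note_on(62): all voices busy, STEAL voice 1 (pitch 89, oldest) -> assign | voices=[82 62 80]
Op 6: note_on(70): all voices busy, STEAL voice 2 (pitch 80, oldest) -> assign | voices=[82 62 70]
Op 7: note_on(78): all voices busy, STEAL voice 0 (pitch 82, oldest) -> assign | voices=[78 62 70]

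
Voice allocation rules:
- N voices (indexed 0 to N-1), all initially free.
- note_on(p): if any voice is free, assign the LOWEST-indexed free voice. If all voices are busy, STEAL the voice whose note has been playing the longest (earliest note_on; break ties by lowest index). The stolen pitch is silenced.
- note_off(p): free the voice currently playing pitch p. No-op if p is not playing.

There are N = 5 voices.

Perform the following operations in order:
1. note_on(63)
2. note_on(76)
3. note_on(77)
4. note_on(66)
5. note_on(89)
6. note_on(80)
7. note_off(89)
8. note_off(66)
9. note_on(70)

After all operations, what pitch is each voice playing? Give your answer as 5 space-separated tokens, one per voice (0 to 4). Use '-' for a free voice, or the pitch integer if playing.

Answer: 80 76 77 70 -

Derivation:
Op 1: note_on(63): voice 0 is free -> assigned | voices=[63 - - - -]
Op 2: note_on(76): voice 1 is free -> assigned | voices=[63 76 - - -]
Op 3: note_on(77): voice 2 is free -> assigned | voices=[63 76 77 - -]
Op 4: note_on(66): voice 3 is free -> assigned | voices=[63 76 77 66 -]
Op 5: note_on(89): voice 4 is free -> assigned | voices=[63 76 77 66 89]
Op 6: note_on(80): all voices busy, STEAL voice 0 (pitch 63, oldest) -> assign | voices=[80 76 77 66 89]
Op 7: note_off(89): free voice 4 | voices=[80 76 77 66 -]
Op 8: note_off(66): free voice 3 | voices=[80 76 77 - -]
Op 9: note_on(70): voice 3 is free -> assigned | voices=[80 76 77 70 -]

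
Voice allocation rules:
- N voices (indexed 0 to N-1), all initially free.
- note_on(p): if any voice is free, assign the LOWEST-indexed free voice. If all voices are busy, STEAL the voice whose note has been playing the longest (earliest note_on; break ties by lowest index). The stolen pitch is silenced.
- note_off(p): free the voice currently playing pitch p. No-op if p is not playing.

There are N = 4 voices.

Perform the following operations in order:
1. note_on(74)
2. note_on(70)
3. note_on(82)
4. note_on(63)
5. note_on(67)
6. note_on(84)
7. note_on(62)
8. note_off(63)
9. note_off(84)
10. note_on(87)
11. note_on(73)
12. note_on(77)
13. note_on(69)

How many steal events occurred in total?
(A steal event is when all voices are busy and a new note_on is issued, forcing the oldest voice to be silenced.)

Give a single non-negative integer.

Answer: 5

Derivation:
Op 1: note_on(74): voice 0 is free -> assigned | voices=[74 - - -]
Op 2: note_on(70): voice 1 is free -> assigned | voices=[74 70 - -]
Op 3: note_on(82): voice 2 is free -> assigned | voices=[74 70 82 -]
Op 4: note_on(63): voice 3 is free -> assigned | voices=[74 70 82 63]
Op 5: note_on(67): all voices busy, STEAL voice 0 (pitch 74, oldest) -> assign | voices=[67 70 82 63]
Op 6: note_on(84): all voices busy, STEAL voice 1 (pitch 70, oldest) -> assign | voices=[67 84 82 63]
Op 7: note_on(62): all voices busy, STEAL voice 2 (pitch 82, oldest) -> assign | voices=[67 84 62 63]
Op 8: note_off(63): free voice 3 | voices=[67 84 62 -]
Op 9: note_off(84): free voice 1 | voices=[67 - 62 -]
Op 10: note_on(87): voice 1 is free -> assigned | voices=[67 87 62 -]
Op 11: note_on(73): voice 3 is free -> assigned | voices=[67 87 62 73]
Op 12: note_on(77): all voices busy, STEAL voice 0 (pitch 67, oldest) -> assign | voices=[77 87 62 73]
Op 13: note_on(69): all voices busy, STEAL voice 2 (pitch 62, oldest) -> assign | voices=[77 87 69 73]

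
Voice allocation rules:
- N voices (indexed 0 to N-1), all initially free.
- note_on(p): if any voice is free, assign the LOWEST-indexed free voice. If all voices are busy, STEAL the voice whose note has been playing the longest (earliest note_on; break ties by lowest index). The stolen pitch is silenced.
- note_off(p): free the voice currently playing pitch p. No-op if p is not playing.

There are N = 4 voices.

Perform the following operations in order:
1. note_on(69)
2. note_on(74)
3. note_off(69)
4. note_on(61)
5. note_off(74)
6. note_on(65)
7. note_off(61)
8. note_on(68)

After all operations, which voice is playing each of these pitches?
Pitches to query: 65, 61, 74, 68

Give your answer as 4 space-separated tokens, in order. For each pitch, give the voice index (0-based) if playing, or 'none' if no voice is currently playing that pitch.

Op 1: note_on(69): voice 0 is free -> assigned | voices=[69 - - -]
Op 2: note_on(74): voice 1 is free -> assigned | voices=[69 74 - -]
Op 3: note_off(69): free voice 0 | voices=[- 74 - -]
Op 4: note_on(61): voice 0 is free -> assigned | voices=[61 74 - -]
Op 5: note_off(74): free voice 1 | voices=[61 - - -]
Op 6: note_on(65): voice 1 is free -> assigned | voices=[61 65 - -]
Op 7: note_off(61): free voice 0 | voices=[- 65 - -]
Op 8: note_on(68): voice 0 is free -> assigned | voices=[68 65 - -]

Answer: 1 none none 0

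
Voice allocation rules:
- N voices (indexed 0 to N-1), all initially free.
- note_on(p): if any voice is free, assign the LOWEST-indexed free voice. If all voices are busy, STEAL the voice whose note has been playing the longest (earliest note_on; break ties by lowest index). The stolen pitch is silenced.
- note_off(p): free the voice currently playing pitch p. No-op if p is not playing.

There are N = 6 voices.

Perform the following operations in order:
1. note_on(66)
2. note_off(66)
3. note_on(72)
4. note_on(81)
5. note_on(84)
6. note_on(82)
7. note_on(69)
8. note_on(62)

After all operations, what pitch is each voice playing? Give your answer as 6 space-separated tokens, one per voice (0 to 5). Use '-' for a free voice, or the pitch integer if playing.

Op 1: note_on(66): voice 0 is free -> assigned | voices=[66 - - - - -]
Op 2: note_off(66): free voice 0 | voices=[- - - - - -]
Op 3: note_on(72): voice 0 is free -> assigned | voices=[72 - - - - -]
Op 4: note_on(81): voice 1 is free -> assigned | voices=[72 81 - - - -]
Op 5: note_on(84): voice 2 is free -> assigned | voices=[72 81 84 - - -]
Op 6: note_on(82): voice 3 is free -> assigned | voices=[72 81 84 82 - -]
Op 7: note_on(69): voice 4 is free -> assigned | voices=[72 81 84 82 69 -]
Op 8: note_on(62): voice 5 is free -> assigned | voices=[72 81 84 82 69 62]

Answer: 72 81 84 82 69 62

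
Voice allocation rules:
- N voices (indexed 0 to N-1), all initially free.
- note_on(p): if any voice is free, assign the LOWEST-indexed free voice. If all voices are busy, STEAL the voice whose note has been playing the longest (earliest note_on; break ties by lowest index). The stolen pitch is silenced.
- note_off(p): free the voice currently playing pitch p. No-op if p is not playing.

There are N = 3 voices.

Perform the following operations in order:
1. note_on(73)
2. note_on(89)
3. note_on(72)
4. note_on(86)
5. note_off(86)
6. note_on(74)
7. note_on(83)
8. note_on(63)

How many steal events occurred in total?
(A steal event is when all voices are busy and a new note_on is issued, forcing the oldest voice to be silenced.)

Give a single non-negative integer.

Answer: 3

Derivation:
Op 1: note_on(73): voice 0 is free -> assigned | voices=[73 - -]
Op 2: note_on(89): voice 1 is free -> assigned | voices=[73 89 -]
Op 3: note_on(72): voice 2 is free -> assigned | voices=[73 89 72]
Op 4: note_on(86): all voices busy, STEAL voice 0 (pitch 73, oldest) -> assign | voices=[86 89 72]
Op 5: note_off(86): free voice 0 | voices=[- 89 72]
Op 6: note_on(74): voice 0 is free -> assigned | voices=[74 89 72]
Op 7: note_on(83): all voices busy, STEAL voice 1 (pitch 89, oldest) -> assign | voices=[74 83 72]
Op 8: note_on(63): all voices busy, STEAL voice 2 (pitch 72, oldest) -> assign | voices=[74 83 63]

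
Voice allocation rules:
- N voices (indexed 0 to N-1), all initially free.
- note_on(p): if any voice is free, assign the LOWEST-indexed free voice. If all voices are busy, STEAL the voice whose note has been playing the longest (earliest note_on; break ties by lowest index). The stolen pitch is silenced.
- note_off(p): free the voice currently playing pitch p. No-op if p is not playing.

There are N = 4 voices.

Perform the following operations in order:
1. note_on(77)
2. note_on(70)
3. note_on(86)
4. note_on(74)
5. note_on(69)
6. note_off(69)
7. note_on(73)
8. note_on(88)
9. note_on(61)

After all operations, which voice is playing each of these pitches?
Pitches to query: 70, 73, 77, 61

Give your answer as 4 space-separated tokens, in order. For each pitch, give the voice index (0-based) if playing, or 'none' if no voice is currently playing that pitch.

Op 1: note_on(77): voice 0 is free -> assigned | voices=[77 - - -]
Op 2: note_on(70): voice 1 is free -> assigned | voices=[77 70 - -]
Op 3: note_on(86): voice 2 is free -> assigned | voices=[77 70 86 -]
Op 4: note_on(74): voice 3 is free -> assigned | voices=[77 70 86 74]
Op 5: note_on(69): all voices busy, STEAL voice 0 (pitch 77, oldest) -> assign | voices=[69 70 86 74]
Op 6: note_off(69): free voice 0 | voices=[- 70 86 74]
Op 7: note_on(73): voice 0 is free -> assigned | voices=[73 70 86 74]
Op 8: note_on(88): all voices busy, STEAL voice 1 (pitch 70, oldest) -> assign | voices=[73 88 86 74]
Op 9: note_on(61): all voices busy, STEAL voice 2 (pitch 86, oldest) -> assign | voices=[73 88 61 74]

Answer: none 0 none 2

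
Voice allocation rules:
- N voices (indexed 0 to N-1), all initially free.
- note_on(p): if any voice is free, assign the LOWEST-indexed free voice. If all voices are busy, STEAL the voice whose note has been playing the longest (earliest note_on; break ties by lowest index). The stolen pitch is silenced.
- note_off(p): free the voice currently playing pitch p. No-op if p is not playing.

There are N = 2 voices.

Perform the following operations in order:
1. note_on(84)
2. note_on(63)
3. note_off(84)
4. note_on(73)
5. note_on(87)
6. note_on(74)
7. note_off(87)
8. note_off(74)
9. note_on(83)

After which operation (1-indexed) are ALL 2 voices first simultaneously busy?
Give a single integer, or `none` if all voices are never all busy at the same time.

Op 1: note_on(84): voice 0 is free -> assigned | voices=[84 -]
Op 2: note_on(63): voice 1 is free -> assigned | voices=[84 63]
Op 3: note_off(84): free voice 0 | voices=[- 63]
Op 4: note_on(73): voice 0 is free -> assigned | voices=[73 63]
Op 5: note_on(87): all voices busy, STEAL voice 1 (pitch 63, oldest) -> assign | voices=[73 87]
Op 6: note_on(74): all voices busy, STEAL voice 0 (pitch 73, oldest) -> assign | voices=[74 87]
Op 7: note_off(87): free voice 1 | voices=[74 -]
Op 8: note_off(74): free voice 0 | voices=[- -]
Op 9: note_on(83): voice 0 is free -> assigned | voices=[83 -]

Answer: 2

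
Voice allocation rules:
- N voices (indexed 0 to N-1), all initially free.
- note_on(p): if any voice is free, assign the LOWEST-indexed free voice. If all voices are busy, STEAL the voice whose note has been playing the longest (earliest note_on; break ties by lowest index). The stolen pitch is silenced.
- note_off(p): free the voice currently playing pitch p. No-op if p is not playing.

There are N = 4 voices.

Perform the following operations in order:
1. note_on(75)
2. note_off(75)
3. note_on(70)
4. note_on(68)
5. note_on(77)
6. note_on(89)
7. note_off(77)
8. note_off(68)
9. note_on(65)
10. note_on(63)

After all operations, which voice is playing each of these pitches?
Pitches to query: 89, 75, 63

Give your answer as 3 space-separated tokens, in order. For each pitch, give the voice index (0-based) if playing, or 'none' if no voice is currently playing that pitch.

Op 1: note_on(75): voice 0 is free -> assigned | voices=[75 - - -]
Op 2: note_off(75): free voice 0 | voices=[- - - -]
Op 3: note_on(70): voice 0 is free -> assigned | voices=[70 - - -]
Op 4: note_on(68): voice 1 is free -> assigned | voices=[70 68 - -]
Op 5: note_on(77): voice 2 is free -> assigned | voices=[70 68 77 -]
Op 6: note_on(89): voice 3 is free -> assigned | voices=[70 68 77 89]
Op 7: note_off(77): free voice 2 | voices=[70 68 - 89]
Op 8: note_off(68): free voice 1 | voices=[70 - - 89]
Op 9: note_on(65): voice 1 is free -> assigned | voices=[70 65 - 89]
Op 10: note_on(63): voice 2 is free -> assigned | voices=[70 65 63 89]

Answer: 3 none 2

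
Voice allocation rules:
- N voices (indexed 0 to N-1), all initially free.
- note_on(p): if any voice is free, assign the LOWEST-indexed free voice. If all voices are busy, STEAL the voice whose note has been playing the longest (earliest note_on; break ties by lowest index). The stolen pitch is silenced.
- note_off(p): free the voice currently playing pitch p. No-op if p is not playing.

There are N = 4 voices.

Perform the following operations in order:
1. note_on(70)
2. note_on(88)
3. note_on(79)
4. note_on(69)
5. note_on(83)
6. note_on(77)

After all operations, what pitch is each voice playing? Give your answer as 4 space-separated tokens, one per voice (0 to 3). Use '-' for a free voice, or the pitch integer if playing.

Op 1: note_on(70): voice 0 is free -> assigned | voices=[70 - - -]
Op 2: note_on(88): voice 1 is free -> assigned | voices=[70 88 - -]
Op 3: note_on(79): voice 2 is free -> assigned | voices=[70 88 79 -]
Op 4: note_on(69): voice 3 is free -> assigned | voices=[70 88 79 69]
Op 5: note_on(83): all voices busy, STEAL voice 0 (pitch 70, oldest) -> assign | voices=[83 88 79 69]
Op 6: note_on(77): all voices busy, STEAL voice 1 (pitch 88, oldest) -> assign | voices=[83 77 79 69]

Answer: 83 77 79 69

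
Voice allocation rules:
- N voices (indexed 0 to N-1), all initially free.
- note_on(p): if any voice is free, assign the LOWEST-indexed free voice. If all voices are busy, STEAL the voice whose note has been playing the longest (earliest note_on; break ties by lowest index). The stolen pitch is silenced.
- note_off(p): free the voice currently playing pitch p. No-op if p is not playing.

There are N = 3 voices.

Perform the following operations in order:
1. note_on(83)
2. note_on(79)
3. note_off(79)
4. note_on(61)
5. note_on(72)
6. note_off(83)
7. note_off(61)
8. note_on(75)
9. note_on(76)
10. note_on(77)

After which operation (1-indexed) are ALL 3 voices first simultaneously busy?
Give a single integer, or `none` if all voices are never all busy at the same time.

Answer: 5

Derivation:
Op 1: note_on(83): voice 0 is free -> assigned | voices=[83 - -]
Op 2: note_on(79): voice 1 is free -> assigned | voices=[83 79 -]
Op 3: note_off(79): free voice 1 | voices=[83 - -]
Op 4: note_on(61): voice 1 is free -> assigned | voices=[83 61 -]
Op 5: note_on(72): voice 2 is free -> assigned | voices=[83 61 72]
Op 6: note_off(83): free voice 0 | voices=[- 61 72]
Op 7: note_off(61): free voice 1 | voices=[- - 72]
Op 8: note_on(75): voice 0 is free -> assigned | voices=[75 - 72]
Op 9: note_on(76): voice 1 is free -> assigned | voices=[75 76 72]
Op 10: note_on(77): all voices busy, STEAL voice 2 (pitch 72, oldest) -> assign | voices=[75 76 77]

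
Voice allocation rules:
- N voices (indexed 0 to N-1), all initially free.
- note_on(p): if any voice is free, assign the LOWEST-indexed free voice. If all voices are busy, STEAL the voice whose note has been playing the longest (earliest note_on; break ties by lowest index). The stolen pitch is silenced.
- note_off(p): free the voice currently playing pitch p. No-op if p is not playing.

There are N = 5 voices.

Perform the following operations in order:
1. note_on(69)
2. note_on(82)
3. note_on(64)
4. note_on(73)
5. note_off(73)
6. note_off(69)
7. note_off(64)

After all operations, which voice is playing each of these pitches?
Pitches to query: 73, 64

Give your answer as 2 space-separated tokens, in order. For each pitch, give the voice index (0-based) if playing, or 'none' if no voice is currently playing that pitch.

Op 1: note_on(69): voice 0 is free -> assigned | voices=[69 - - - -]
Op 2: note_on(82): voice 1 is free -> assigned | voices=[69 82 - - -]
Op 3: note_on(64): voice 2 is free -> assigned | voices=[69 82 64 - -]
Op 4: note_on(73): voice 3 is free -> assigned | voices=[69 82 64 73 -]
Op 5: note_off(73): free voice 3 | voices=[69 82 64 - -]
Op 6: note_off(69): free voice 0 | voices=[- 82 64 - -]
Op 7: note_off(64): free voice 2 | voices=[- 82 - - -]

Answer: none none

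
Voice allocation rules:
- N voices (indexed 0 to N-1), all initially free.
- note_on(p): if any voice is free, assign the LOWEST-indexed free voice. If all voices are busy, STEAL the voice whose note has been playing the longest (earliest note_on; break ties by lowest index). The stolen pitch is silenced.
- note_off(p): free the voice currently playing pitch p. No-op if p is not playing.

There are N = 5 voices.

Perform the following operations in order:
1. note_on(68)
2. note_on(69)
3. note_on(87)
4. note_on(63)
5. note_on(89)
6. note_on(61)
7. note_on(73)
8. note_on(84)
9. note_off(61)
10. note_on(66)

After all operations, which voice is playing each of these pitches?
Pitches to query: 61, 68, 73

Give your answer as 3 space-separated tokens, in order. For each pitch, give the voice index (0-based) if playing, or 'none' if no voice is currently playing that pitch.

Answer: none none 1

Derivation:
Op 1: note_on(68): voice 0 is free -> assigned | voices=[68 - - - -]
Op 2: note_on(69): voice 1 is free -> assigned | voices=[68 69 - - -]
Op 3: note_on(87): voice 2 is free -> assigned | voices=[68 69 87 - -]
Op 4: note_on(63): voice 3 is free -> assigned | voices=[68 69 87 63 -]
Op 5: note_on(89): voice 4 is free -> assigned | voices=[68 69 87 63 89]
Op 6: note_on(61): all voices busy, STEAL voice 0 (pitch 68, oldest) -> assign | voices=[61 69 87 63 89]
Op 7: note_on(73): all voices busy, STEAL voice 1 (pitch 69, oldest) -> assign | voices=[61 73 87 63 89]
Op 8: note_on(84): all voices busy, STEAL voice 2 (pitch 87, oldest) -> assign | voices=[61 73 84 63 89]
Op 9: note_off(61): free voice 0 | voices=[- 73 84 63 89]
Op 10: note_on(66): voice 0 is free -> assigned | voices=[66 73 84 63 89]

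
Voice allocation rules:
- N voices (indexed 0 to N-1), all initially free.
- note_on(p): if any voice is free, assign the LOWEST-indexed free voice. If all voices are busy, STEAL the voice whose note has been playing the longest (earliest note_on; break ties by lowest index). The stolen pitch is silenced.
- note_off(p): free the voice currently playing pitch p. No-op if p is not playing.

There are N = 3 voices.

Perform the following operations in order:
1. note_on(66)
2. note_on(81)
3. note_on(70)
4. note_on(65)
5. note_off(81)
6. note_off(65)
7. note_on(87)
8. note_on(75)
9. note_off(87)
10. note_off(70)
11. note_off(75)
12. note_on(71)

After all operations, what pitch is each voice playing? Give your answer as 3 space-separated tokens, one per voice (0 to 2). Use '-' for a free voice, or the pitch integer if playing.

Answer: 71 - -

Derivation:
Op 1: note_on(66): voice 0 is free -> assigned | voices=[66 - -]
Op 2: note_on(81): voice 1 is free -> assigned | voices=[66 81 -]
Op 3: note_on(70): voice 2 is free -> assigned | voices=[66 81 70]
Op 4: note_on(65): all voices busy, STEAL voice 0 (pitch 66, oldest) -> assign | voices=[65 81 70]
Op 5: note_off(81): free voice 1 | voices=[65 - 70]
Op 6: note_off(65): free voice 0 | voices=[- - 70]
Op 7: note_on(87): voice 0 is free -> assigned | voices=[87 - 70]
Op 8: note_on(75): voice 1 is free -> assigned | voices=[87 75 70]
Op 9: note_off(87): free voice 0 | voices=[- 75 70]
Op 10: note_off(70): free voice 2 | voices=[- 75 -]
Op 11: note_off(75): free voice 1 | voices=[- - -]
Op 12: note_on(71): voice 0 is free -> assigned | voices=[71 - -]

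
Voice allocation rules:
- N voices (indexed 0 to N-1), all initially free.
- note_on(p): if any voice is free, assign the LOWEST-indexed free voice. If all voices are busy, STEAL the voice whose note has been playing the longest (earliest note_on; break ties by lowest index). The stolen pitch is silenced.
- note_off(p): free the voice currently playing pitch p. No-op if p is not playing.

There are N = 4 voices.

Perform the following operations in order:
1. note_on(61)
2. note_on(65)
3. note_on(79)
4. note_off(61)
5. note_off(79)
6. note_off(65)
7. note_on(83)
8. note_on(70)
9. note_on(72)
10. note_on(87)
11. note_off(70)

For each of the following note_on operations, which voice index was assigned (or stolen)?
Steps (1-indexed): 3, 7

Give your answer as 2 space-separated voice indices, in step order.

Answer: 2 0

Derivation:
Op 1: note_on(61): voice 0 is free -> assigned | voices=[61 - - -]
Op 2: note_on(65): voice 1 is free -> assigned | voices=[61 65 - -]
Op 3: note_on(79): voice 2 is free -> assigned | voices=[61 65 79 -]
Op 4: note_off(61): free voice 0 | voices=[- 65 79 -]
Op 5: note_off(79): free voice 2 | voices=[- 65 - -]
Op 6: note_off(65): free voice 1 | voices=[- - - -]
Op 7: note_on(83): voice 0 is free -> assigned | voices=[83 - - -]
Op 8: note_on(70): voice 1 is free -> assigned | voices=[83 70 - -]
Op 9: note_on(72): voice 2 is free -> assigned | voices=[83 70 72 -]
Op 10: note_on(87): voice 3 is free -> assigned | voices=[83 70 72 87]
Op 11: note_off(70): free voice 1 | voices=[83 - 72 87]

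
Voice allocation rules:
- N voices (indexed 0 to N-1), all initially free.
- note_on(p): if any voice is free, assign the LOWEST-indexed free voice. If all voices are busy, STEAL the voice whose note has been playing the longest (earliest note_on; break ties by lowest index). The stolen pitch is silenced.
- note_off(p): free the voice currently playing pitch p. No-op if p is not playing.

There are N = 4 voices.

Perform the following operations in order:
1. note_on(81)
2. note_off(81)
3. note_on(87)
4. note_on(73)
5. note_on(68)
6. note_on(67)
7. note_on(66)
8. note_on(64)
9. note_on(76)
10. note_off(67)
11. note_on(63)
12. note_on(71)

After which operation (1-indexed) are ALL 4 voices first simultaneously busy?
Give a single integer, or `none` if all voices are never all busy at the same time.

Op 1: note_on(81): voice 0 is free -> assigned | voices=[81 - - -]
Op 2: note_off(81): free voice 0 | voices=[- - - -]
Op 3: note_on(87): voice 0 is free -> assigned | voices=[87 - - -]
Op 4: note_on(73): voice 1 is free -> assigned | voices=[87 73 - -]
Op 5: note_on(68): voice 2 is free -> assigned | voices=[87 73 68 -]
Op 6: note_on(67): voice 3 is free -> assigned | voices=[87 73 68 67]
Op 7: note_on(66): all voices busy, STEAL voice 0 (pitch 87, oldest) -> assign | voices=[66 73 68 67]
Op 8: note_on(64): all voices busy, STEAL voice 1 (pitch 73, oldest) -> assign | voices=[66 64 68 67]
Op 9: note_on(76): all voices busy, STEAL voice 2 (pitch 68, oldest) -> assign | voices=[66 64 76 67]
Op 10: note_off(67): free voice 3 | voices=[66 64 76 -]
Op 11: note_on(63): voice 3 is free -> assigned | voices=[66 64 76 63]
Op 12: note_on(71): all voices busy, STEAL voice 0 (pitch 66, oldest) -> assign | voices=[71 64 76 63]

Answer: 6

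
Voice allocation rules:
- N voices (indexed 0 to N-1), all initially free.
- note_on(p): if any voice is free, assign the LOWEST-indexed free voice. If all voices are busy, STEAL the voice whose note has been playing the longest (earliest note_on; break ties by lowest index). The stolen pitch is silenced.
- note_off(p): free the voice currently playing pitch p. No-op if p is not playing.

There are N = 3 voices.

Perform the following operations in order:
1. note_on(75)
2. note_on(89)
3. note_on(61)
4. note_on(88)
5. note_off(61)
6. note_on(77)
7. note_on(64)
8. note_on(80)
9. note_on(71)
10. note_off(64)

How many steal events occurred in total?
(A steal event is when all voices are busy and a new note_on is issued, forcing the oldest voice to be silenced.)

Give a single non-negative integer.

Answer: 4

Derivation:
Op 1: note_on(75): voice 0 is free -> assigned | voices=[75 - -]
Op 2: note_on(89): voice 1 is free -> assigned | voices=[75 89 -]
Op 3: note_on(61): voice 2 is free -> assigned | voices=[75 89 61]
Op 4: note_on(88): all voices busy, STEAL voice 0 (pitch 75, oldest) -> assign | voices=[88 89 61]
Op 5: note_off(61): free voice 2 | voices=[88 89 -]
Op 6: note_on(77): voice 2 is free -> assigned | voices=[88 89 77]
Op 7: note_on(64): all voices busy, STEAL voice 1 (pitch 89, oldest) -> assign | voices=[88 64 77]
Op 8: note_on(80): all voices busy, STEAL voice 0 (pitch 88, oldest) -> assign | voices=[80 64 77]
Op 9: note_on(71): all voices busy, STEAL voice 2 (pitch 77, oldest) -> assign | voices=[80 64 71]
Op 10: note_off(64): free voice 1 | voices=[80 - 71]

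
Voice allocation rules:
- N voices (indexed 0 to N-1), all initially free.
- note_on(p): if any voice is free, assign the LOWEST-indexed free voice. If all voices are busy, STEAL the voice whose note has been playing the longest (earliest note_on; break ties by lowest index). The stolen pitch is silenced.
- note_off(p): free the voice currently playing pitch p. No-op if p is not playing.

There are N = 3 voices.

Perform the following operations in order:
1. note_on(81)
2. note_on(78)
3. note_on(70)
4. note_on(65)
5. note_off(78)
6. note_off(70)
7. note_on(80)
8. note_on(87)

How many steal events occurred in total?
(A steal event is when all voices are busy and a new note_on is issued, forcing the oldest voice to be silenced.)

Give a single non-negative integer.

Op 1: note_on(81): voice 0 is free -> assigned | voices=[81 - -]
Op 2: note_on(78): voice 1 is free -> assigned | voices=[81 78 -]
Op 3: note_on(70): voice 2 is free -> assigned | voices=[81 78 70]
Op 4: note_on(65): all voices busy, STEAL voice 0 (pitch 81, oldest) -> assign | voices=[65 78 70]
Op 5: note_off(78): free voice 1 | voices=[65 - 70]
Op 6: note_off(70): free voice 2 | voices=[65 - -]
Op 7: note_on(80): voice 1 is free -> assigned | voices=[65 80 -]
Op 8: note_on(87): voice 2 is free -> assigned | voices=[65 80 87]

Answer: 1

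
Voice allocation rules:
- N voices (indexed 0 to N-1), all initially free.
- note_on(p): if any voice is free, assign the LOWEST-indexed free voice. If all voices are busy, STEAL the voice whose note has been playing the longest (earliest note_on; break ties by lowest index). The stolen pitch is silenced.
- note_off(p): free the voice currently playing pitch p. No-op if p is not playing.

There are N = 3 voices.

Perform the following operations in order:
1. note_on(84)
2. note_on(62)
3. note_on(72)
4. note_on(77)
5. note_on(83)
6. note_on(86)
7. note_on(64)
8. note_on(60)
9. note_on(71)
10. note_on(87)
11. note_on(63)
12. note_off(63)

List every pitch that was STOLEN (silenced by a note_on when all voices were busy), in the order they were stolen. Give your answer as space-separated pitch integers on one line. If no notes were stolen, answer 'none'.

Op 1: note_on(84): voice 0 is free -> assigned | voices=[84 - -]
Op 2: note_on(62): voice 1 is free -> assigned | voices=[84 62 -]
Op 3: note_on(72): voice 2 is free -> assigned | voices=[84 62 72]
Op 4: note_on(77): all voices busy, STEAL voice 0 (pitch 84, oldest) -> assign | voices=[77 62 72]
Op 5: note_on(83): all voices busy, STEAL voice 1 (pitch 62, oldest) -> assign | voices=[77 83 72]
Op 6: note_on(86): all voices busy, STEAL voice 2 (pitch 72, oldest) -> assign | voices=[77 83 86]
Op 7: note_on(64): all voices busy, STEAL voice 0 (pitch 77, oldest) -> assign | voices=[64 83 86]
Op 8: note_on(60): all voices busy, STEAL voice 1 (pitch 83, oldest) -> assign | voices=[64 60 86]
Op 9: note_on(71): all voices busy, STEAL voice 2 (pitch 86, oldest) -> assign | voices=[64 60 71]
Op 10: note_on(87): all voices busy, STEAL voice 0 (pitch 64, oldest) -> assign | voices=[87 60 71]
Op 11: note_on(63): all voices busy, STEAL voice 1 (pitch 60, oldest) -> assign | voices=[87 63 71]
Op 12: note_off(63): free voice 1 | voices=[87 - 71]

Answer: 84 62 72 77 83 86 64 60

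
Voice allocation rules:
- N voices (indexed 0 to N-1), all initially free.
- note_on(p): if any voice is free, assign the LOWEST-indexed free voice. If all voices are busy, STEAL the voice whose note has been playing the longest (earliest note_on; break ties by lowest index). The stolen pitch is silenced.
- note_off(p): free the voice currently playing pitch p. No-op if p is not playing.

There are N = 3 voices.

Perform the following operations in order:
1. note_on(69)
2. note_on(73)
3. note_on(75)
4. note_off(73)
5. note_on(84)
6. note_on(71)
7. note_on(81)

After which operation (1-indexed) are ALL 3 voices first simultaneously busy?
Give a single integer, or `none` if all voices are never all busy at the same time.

Op 1: note_on(69): voice 0 is free -> assigned | voices=[69 - -]
Op 2: note_on(73): voice 1 is free -> assigned | voices=[69 73 -]
Op 3: note_on(75): voice 2 is free -> assigned | voices=[69 73 75]
Op 4: note_off(73): free voice 1 | voices=[69 - 75]
Op 5: note_on(84): voice 1 is free -> assigned | voices=[69 84 75]
Op 6: note_on(71): all voices busy, STEAL voice 0 (pitch 69, oldest) -> assign | voices=[71 84 75]
Op 7: note_on(81): all voices busy, STEAL voice 2 (pitch 75, oldest) -> assign | voices=[71 84 81]

Answer: 3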